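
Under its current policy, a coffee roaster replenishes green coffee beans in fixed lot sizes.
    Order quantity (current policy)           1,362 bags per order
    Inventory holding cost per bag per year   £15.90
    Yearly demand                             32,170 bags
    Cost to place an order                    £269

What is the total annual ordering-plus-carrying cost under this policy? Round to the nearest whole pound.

Orders/yr = 32,170/1,362 = 23.620; ordering cost = 23.620 × £269 = £6,353.69
Average inventory = 1,362/2 = 681; holding cost = 681 × £15.9 = £10,827.90
Total = £6,353.69 + £10,827.90 = £17,181.59

£17,182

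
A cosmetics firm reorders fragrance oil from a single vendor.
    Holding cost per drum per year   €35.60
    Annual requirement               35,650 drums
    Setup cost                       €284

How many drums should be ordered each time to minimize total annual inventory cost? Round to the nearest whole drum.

754 drums

Q* = √(2·D·S / H) = √(2·35,650·284 / 35.6) = √568,797.8 ≈ 754.19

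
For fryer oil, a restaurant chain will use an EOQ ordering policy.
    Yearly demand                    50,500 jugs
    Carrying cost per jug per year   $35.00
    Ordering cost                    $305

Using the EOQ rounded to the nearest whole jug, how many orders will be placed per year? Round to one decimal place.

Optimal lot size Q* = (2 × 50,500 × $305 / $35)^½ ≈ 938.16 → Q = 938
Orders per year = D/Q = 50,500 / 938 = 53.838

53.8 orders per year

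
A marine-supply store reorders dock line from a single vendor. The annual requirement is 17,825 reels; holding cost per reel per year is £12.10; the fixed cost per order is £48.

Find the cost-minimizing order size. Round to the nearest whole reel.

Optimal lot size Q* = (2 × 17,825 × £48 / £12.1)^½ ≈ 376.06

376 reels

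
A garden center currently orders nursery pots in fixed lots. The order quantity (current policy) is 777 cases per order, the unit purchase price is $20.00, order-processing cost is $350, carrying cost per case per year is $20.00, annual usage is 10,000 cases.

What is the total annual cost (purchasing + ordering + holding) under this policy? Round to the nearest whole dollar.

Ordering: D/Q × S = 10,000/777 × $350 = $4,504.50
Holding:  Q/2 × H = 777/2 × $20 = $7,770.00
Purchase cost = D·C = 10,000 × 20 = $200,000.00
Total = $4,504.50 + $7,770.00 + $200,000.00 = $212,274.50

$212,275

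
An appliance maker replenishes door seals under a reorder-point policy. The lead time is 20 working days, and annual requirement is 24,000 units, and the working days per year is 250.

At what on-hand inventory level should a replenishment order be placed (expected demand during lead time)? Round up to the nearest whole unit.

1,920 units

Daily demand d = 24,000 / 250 = 96.000 units/day
Demand during lead time = 96.000 × 20 = 1,920.00
Reorder point = 1,920.00 → round up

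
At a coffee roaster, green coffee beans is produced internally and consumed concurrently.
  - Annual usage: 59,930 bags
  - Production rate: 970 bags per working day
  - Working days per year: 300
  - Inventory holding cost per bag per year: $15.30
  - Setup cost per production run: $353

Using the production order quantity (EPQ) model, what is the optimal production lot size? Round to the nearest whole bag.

d = 59,930/300 = 199.7667 bags/day;  effective holding cost H(1 − d/p) = 15.3·(1 − 199.7667/970) = 12.14904
Q* = √(2DS / H_eff) = √(2·59,930·353 / 12.14904) ≈ 1,866.18

1,866 bags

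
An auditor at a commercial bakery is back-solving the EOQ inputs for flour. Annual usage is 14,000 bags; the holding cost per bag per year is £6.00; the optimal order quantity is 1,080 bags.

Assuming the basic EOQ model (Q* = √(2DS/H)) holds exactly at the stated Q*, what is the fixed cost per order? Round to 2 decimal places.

£249.94

From Q* = √(2DS/H) ⇒ Q*² = 2DS/H.
S = Q²H / (2D) = 1,080² × 6 / (2 × 14,000) = 249.9429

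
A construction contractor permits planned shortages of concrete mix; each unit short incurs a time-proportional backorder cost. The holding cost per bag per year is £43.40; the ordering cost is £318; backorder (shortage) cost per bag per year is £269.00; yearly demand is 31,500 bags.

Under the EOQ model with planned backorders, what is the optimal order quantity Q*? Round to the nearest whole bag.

732 bags

Q* = √(2DS/H) · √((H + b)/b)
   = √(2 × 31,500 × 318 / 43.4) · √((43.4 + 269) / 269)
   = 679.421 × 1.0777 ≈ 732.18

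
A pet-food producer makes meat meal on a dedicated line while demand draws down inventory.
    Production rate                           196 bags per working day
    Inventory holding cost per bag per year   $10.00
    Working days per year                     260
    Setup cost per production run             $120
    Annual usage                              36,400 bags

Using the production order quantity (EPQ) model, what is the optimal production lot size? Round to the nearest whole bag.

Daily demand d = 36,400/260 = 140.000; p = 196; 1 − d/p = 0.28571
EPQ = √(2DS / (H(1 − d/p)))
    = √(2 × 36,400 × 120 / (10 × 0.28571)) ≈ 1,748.60

1,749 bags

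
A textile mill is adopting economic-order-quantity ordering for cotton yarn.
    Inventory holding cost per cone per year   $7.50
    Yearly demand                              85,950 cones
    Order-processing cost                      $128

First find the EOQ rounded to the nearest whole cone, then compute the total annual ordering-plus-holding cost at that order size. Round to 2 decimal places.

EOQ = √(2DS/H) = √(2 × 85,950 × 128 / 7.5)
    = √(2,933,760.00) ≈ 1,712.82 → Q = 1,713 cones
Orders/yr = 85,950/1,713 = 50.175; ordering cost = 50.175 × $128 = $6,422.42
Average inventory = 1,713/2 = 856.5; holding cost = 856.5 × $7.5 = $6,423.75
Total = $6,422.42 + $6,423.75 = $12,846.17

$12,846.17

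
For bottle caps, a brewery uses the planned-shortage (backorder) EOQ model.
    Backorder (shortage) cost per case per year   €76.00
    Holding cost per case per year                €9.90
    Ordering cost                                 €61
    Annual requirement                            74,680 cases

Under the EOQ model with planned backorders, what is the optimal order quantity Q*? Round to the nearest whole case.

Basic EOQ = √(2·74,680·61/9.9) = 959.322
Backorder adjustment √((H+b)/b) = √((9.9+76)/76) = 1.0631
Q* = 959.322 × 1.0631 ≈ 1,019.89

1,020 cases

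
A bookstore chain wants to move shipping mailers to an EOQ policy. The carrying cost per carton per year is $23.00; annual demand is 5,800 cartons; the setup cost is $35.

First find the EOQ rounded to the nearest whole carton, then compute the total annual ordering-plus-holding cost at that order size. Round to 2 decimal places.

Optimal lot size Q* = (2 × 5,800 × $35 / $23)^½ ≈ 132.86 → Q = 133 cartons
Annual ordering cost = (D/Q)·S = (5,800/133) × 35 = $1,526.32
Annual holding cost  = (Q/2)·H = (133/2) × 23 = $1,529.50
Total = $1,526.32 + $1,529.50 = $3,055.82

$3,055.82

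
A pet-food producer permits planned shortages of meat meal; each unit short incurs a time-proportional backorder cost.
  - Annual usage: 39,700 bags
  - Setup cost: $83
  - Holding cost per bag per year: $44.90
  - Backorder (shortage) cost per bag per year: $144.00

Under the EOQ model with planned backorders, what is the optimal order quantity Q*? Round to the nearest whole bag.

439 bags

Basic EOQ = √(2·39,700·83/44.9) = 383.112
Backorder adjustment √((H+b)/b) = √((44.9+144)/144) = 1.1453
Q* = 383.112 × 1.1453 ≈ 438.79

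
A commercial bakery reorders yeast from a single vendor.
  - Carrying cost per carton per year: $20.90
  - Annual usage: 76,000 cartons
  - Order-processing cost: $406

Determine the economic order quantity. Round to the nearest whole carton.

1,718 cartons

2DS/H = 2·76,000·406/20.9 = 2,952,727.27
EOQ = √2,952,727.27 ≈ 1,718.35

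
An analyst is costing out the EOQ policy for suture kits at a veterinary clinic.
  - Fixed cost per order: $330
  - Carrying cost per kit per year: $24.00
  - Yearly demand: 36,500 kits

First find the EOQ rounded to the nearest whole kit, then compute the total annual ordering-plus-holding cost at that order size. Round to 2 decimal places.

2DS/H = 2·36,500·330/24 = 1,003,750.00
EOQ = √1,003,750.00 ≈ 1,001.87 → Q = 1,002 kits
Orders/yr = 36,500/1,002 = 36.427; ordering cost = 36.427 × $330 = $12,020.96
Average inventory = 1,002/2 = 501; holding cost = 501 × $24 = $12,024.00
Total = $12,020.96 + $12,024.00 = $24,044.96

$24,044.96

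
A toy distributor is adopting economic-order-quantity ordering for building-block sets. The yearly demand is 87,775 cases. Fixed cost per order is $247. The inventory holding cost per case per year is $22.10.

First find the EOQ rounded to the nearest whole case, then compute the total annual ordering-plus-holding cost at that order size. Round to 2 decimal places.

$30,956.01

Optimal lot size Q* = (2 × 87,775 × $247 / $22.1)^½ ≈ 1,400.72 → Q = 1,401 cases
Ordering: D/Q × S = 87,775/1,401 × $247 = $15,474.96
Holding:  Q/2 × H = 1,401/2 × $22.1 = $15,481.05
Total = $15,474.96 + $15,481.05 = $30,956.01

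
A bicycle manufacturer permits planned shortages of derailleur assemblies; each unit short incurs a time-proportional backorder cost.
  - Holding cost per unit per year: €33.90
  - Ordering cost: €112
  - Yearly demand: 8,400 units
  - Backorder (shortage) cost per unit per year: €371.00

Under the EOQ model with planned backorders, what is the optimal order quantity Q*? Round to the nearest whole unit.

Q* = √(2DS/H) · √((H + b)/b)
   = √(2 × 8,400 × 112 / 33.9) · √((33.9 + 371) / 371)
   = 235.594 × 1.0447 ≈ 246.12

246 units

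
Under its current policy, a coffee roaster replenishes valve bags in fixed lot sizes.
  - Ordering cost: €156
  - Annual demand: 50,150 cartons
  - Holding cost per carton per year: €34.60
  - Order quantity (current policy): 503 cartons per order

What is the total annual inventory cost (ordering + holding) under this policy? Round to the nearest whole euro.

€24,255

Orders/yr = 50,150/503 = 99.702; ordering cost = 99.702 × €156 = €15,553.48
Average inventory = 503/2 = 251.5; holding cost = 251.5 × €34.6 = €8,701.90
Total = €15,553.48 + €8,701.90 = €24,255.38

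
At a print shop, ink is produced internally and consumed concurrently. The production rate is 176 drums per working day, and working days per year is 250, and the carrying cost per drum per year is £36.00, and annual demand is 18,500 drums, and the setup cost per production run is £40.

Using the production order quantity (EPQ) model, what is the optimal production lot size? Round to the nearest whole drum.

Daily demand d = 18,500/250 = 74.000; p = 176; 1 − d/p = 0.57955
EPQ = √(2DS / (H(1 − d/p)))
    = √(2 × 18,500 × 40 / (36 × 0.57955)) ≈ 266.34

266 drums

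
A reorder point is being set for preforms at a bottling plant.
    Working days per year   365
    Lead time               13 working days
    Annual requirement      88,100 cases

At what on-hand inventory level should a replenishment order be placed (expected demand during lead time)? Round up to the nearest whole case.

Daily demand d = 88,100 / 365 = 241.370 cases/day
Demand during lead time = 241.370 × 13 = 3,137.81
Reorder point = 3,137.81 → round up

3,138 cases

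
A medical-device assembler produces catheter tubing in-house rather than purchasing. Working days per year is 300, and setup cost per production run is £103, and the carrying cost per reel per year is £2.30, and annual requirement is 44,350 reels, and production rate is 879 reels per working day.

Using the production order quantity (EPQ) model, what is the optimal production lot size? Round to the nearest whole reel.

2,185 reels

d = 44,350/300 = 147.8333 reels/day;  effective holding cost H(1 − d/p) = 2.3·(1 − 147.8333/879) = 1.91318
Q* = √(2DS / H_eff) = √(2·44,350·103 / 1.91318) ≈ 2,185.26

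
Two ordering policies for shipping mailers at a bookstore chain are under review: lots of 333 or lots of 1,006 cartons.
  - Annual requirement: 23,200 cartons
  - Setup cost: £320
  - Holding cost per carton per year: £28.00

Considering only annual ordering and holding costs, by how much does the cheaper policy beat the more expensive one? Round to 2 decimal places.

£5,492.57

Annual cost at Q: ordering D·S/Q plus holding Q·H/2.
TC(333) = (23,200/333)×320 + (333/2)×28 = £26,956.29
TC(1,006) = (23,200/1,006)×320 + (1,006/2)×28 = £21,463.72
|ΔTC| = |£26,956.29 − £21,463.72| = £5,492.57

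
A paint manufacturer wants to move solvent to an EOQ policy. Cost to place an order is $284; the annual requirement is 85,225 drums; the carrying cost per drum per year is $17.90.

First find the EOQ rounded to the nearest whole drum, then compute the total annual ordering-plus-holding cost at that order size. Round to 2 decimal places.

Q* = √(2·D·S / H) = √(2·85,225·284 / 17.9) = √2,704,346.4 ≈ 1,644.49 → Q = 1,644 drums
Ordering: D/Q × S = 85,225/1,644 × $284 = $14,722.57
Holding:  Q/2 × H = 1,644/2 × $17.9 = $14,713.80
Total = $14,722.57 + $14,713.80 = $29,436.37

$29,436.37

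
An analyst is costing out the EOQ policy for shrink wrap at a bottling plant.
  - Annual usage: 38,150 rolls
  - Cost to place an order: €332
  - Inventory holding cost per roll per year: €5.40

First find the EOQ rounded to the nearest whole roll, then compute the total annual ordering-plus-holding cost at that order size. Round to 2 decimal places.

Q* = √(2·D·S / H) = √(2·38,150·332 / 5.4) = √4,691,037.0 ≈ 2,165.88 → Q = 2,166 rolls
Ordering: D/Q × S = 38,150/2,166 × €332 = €5,847.55
Holding:  Q/2 × H = 2,166/2 × €5.4 = €5,848.20
Total = €5,847.55 + €5,848.20 = €11,695.75

€11,695.75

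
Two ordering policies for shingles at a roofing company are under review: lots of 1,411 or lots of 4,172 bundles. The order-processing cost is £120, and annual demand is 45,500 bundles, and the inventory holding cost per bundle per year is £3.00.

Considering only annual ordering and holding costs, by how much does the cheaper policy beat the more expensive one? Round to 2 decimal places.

For each Q, cost = (D/Q)·S + (Q/2)·H.
TC(1,411) = (45,500/1,411)×120 + (1,411/2)×3 = £5,986.10
TC(4,172) = (45,500/4,172)×120 + (4,172/2)×3 = £7,566.72
Cheaper: Q = 1,411.  Difference = £1,580.63

£1,580.63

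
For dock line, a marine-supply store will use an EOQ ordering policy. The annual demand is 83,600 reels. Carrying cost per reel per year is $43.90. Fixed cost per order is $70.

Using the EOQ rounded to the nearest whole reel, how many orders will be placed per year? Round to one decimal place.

162.0 orders per year

Q* = √(2·D·S / H) = √(2·83,600·70 / 43.9) = √266,605.9 ≈ 516.34 → Q = 516
Orders per year = D/Q = 83,600 / 516 = 162.016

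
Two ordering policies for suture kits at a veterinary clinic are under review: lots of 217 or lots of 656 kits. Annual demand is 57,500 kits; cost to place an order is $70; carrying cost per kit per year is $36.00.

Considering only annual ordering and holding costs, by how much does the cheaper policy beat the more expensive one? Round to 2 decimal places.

$4,510.72

Annual cost at Q: ordering D·S/Q plus holding Q·H/2.
TC(217) = (57,500/217)×70 + (217/2)×36 = $22,454.39
TC(656) = (57,500/656)×70 + (656/2)×36 = $17,943.67
Cheaper: Q = 656.  Difference = $4,510.72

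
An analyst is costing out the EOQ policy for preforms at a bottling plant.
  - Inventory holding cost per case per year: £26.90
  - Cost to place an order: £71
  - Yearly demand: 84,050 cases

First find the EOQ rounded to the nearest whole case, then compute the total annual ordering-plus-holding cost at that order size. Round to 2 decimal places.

Optimal lot size Q* = (2 × 84,050 × £71 / £26.9)^½ ≈ 666.10 → Q = 666 cases
Annual ordering cost = (D/Q)·S = (84,050/666) × 71 = £8,960.29
Annual holding cost  = (Q/2)·H = (666/2) × 26.9 = £8,957.70
Total = £8,960.29 + £8,957.70 = £17,917.99

£17,917.99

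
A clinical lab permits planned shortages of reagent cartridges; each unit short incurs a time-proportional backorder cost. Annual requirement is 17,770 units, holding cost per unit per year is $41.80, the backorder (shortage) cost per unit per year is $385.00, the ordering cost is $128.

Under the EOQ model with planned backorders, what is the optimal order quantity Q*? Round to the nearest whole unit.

347 units

Basic EOQ = √(2·17,770·128/41.8) = 329.895
Backorder adjustment √((H+b)/b) = √((41.8+385)/385) = 1.0529
Q* = 329.895 × 1.0529 ≈ 347.34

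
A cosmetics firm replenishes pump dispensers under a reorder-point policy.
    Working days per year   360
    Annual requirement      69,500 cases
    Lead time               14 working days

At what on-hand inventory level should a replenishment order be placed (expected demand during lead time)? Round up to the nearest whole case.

Daily demand d = 69,500 / 360 = 193.056 cases/day
Demand during lead time = 193.056 × 14 = 2,702.78
Reorder point = 2,702.78 → round up

2,703 cases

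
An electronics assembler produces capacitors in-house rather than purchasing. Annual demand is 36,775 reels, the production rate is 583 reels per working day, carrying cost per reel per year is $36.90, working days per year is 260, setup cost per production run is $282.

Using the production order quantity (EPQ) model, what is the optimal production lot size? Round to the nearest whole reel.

861 reels

d = 36,775/260 = 141.4423 reels/day;  effective holding cost H(1 − d/p) = 36.9·(1 − 141.4423/583) = 27.94765
Q* = √(2DS / H_eff) = √(2·36,775·282 / 27.94765) ≈ 861.48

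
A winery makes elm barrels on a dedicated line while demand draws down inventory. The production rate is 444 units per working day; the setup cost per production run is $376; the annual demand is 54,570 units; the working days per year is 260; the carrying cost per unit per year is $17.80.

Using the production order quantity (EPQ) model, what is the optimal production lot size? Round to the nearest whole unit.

d = 54,570/260 = 209.8846 units/day;  effective holding cost H(1 − d/p) = 17.8·(1 − 209.8846/444) = 9.38571
Q* = √(2DS / H_eff) = √(2·54,570·376 / 9.38571) ≈ 2,090.99

2,091 units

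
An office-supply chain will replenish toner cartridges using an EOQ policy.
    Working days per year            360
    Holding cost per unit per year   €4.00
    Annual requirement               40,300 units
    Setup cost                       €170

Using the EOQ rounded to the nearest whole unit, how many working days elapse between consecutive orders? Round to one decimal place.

16.5 days

Optimal lot size Q* = (2 × 40,300 × €170 / €4)^½ ≈ 1,850.81 → Q = 1,851 units
Days between orders = 360 / (D/Q) = 360 / 21.772 ≈ 16.535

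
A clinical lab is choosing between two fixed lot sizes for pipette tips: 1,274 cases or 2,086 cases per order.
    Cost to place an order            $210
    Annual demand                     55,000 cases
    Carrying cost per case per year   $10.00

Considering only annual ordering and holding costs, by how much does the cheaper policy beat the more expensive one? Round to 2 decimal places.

$530.98

For each Q, cost = (D/Q)·S + (Q/2)·H.
TC(1,274) = (55,000/1,274)×210 + (1,274/2)×10 = $15,435.93
TC(2,086) = (55,000/2,086)×210 + (2,086/2)×10 = $15,966.91
Lots of 1,274 are cheaper by $530.98.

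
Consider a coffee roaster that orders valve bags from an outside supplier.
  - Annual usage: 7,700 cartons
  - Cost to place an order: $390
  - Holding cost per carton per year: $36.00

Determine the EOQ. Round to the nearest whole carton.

2DS/H = 2·7,700·390/36 = 166,833.33
EOQ = √166,833.33 ≈ 408.45

408 cartons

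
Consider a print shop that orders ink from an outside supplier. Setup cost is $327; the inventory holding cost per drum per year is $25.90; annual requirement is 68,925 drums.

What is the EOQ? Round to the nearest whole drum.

1,319 drums

Optimal lot size Q* = (2 × 68,925 × $327 / $25.9)^½ ≈ 1,319.25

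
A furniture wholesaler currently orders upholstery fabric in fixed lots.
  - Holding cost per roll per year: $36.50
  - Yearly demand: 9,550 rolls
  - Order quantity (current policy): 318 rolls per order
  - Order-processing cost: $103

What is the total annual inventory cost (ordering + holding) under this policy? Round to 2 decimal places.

Orders/yr = 9,550/318 = 30.031; ordering cost = 30.031 × $103 = $3,093.24
Average inventory = 318/2 = 159; holding cost = 159 × $36.5 = $5,803.50
Total = $3,093.24 + $5,803.50 = $8,896.74

$8,896.74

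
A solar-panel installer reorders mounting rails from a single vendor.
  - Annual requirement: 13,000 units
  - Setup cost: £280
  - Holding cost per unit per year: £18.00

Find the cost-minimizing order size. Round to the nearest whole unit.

Q* = √(2·D·S / H) = √(2·13,000·280 / 18) = √404,444.4 ≈ 635.96

636 units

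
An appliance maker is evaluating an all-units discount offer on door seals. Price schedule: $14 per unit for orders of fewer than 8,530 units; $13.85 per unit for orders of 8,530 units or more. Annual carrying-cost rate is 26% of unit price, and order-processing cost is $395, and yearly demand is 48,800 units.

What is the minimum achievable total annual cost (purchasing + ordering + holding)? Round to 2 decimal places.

H₁ = 26%×$14 = $3.6400;  H₂ = 26%×$13.85 = $3.6010
EOQ₁ = √(2×48,800×395/3.6400) = 3,254.41  (< 8,530, feasible at tier 1)
EOQ₂ = √(2×48,800×395/3.6010) = 3,271.99  (< 8,530 → use Q = 8,530 at tier-2 price)
TC(tier 1 (EOQ₁), Q≈3,254.4) = $695,046.07
TC(tier 2, Q≈8,530.0) = $693,498.05
Minimum at tier 2: $693,498.05

$693,498.05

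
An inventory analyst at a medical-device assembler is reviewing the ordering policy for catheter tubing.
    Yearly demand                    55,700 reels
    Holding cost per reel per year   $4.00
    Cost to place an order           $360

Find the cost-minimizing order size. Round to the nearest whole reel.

3,166 reels

2DS/H = 2·55,700·360/4 = 10,026,000.00
EOQ = √10,026,000.00 ≈ 3,166.39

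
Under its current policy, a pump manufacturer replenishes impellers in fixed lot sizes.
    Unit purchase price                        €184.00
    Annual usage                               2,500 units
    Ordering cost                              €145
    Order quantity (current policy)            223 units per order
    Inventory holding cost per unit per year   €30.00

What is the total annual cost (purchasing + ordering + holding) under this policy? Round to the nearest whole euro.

€464,971

Orders/yr = 2,500/223 = 11.211; ordering cost = 11.211 × €145 = €1,625.56
Average inventory = 223/2 = 111.5; holding cost = 111.5 × €30 = €3,345.00
Purchase cost = D·C = 2,500 × 184 = €460,000.00
Total = €1,625.56 + €3,345.00 + €460,000.00 = €464,970.56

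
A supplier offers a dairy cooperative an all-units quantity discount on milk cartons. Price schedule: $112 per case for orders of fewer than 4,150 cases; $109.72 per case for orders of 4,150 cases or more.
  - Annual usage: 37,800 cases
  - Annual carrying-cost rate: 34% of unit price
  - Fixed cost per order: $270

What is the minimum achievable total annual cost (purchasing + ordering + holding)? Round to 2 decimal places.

H₁ = 34%×$112 = $38.0800;  H₂ = 34%×$109.72 = $37.3048
EOQ₁ = √(2×37,800×270/38.0800) = 732.14  (< 4,150, feasible at tier 1)
EOQ₂ = √(2×37,800×270/37.3048) = 739.71  (< 4,150 → use Q = 4,150 at tier-2 price)
TC(tier 1 (EOQ₁), Q≈732.1) = $4,261,479.90
TC(tier 2, Q≈4,150.0) = $4,227,282.74
Minimum at tier 2: $4,227,282.74

$4,227,282.74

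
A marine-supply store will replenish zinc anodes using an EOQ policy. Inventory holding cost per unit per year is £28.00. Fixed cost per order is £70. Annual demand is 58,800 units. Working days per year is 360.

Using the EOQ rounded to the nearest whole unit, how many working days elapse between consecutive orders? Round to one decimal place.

3.3 days

2DS/H = 2·58,800·70/28 = 294,000.00
EOQ = √294,000.00 ≈ 542.22 → Q = 542 units
T = Q/D × 360 days = 542/58,800 × 360 = 3.318 days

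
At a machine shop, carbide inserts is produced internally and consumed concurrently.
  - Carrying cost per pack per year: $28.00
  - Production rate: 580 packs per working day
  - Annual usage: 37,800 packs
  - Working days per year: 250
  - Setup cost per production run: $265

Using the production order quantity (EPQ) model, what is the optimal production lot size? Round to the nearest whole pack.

Daily demand d = 37,800/250 = 151.200; p = 580; 1 − d/p = 0.73931
EPQ = √(2DS / (H(1 − d/p)))
    = √(2 × 37,800 × 265 / (28 × 0.73931)) ≈ 983.77

984 packs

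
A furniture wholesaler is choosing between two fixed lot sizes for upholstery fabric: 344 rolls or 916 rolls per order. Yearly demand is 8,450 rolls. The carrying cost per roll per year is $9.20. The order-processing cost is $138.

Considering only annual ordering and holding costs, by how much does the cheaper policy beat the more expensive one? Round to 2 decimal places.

TC(Q) = (D/Q)S + (Q/2)H
TC(344) = (8,450/344)×138 + (344/2)×9.2 = $4,972.23
TC(916) = (8,450/916)×138 + (916/2)×9.2 = $5,486.63
Cheaper: Q = 344.  Difference = $514.41

$514.41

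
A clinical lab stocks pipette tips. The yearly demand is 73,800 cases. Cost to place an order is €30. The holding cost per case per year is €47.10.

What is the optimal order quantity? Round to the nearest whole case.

2DS/H = 2·73,800·30/47.1 = 94,012.74
EOQ = √94,012.74 ≈ 306.61

307 cases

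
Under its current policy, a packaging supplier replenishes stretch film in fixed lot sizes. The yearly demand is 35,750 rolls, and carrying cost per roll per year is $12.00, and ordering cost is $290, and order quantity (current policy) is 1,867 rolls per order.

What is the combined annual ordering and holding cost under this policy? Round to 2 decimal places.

Orders/yr = 35,750/1,867 = 19.148; ordering cost = 19.148 × $290 = $5,553.03
Average inventory = 1,867/2 = 933.5; holding cost = 933.5 × $12 = $11,202.00
Total = $5,553.03 + $11,202.00 = $16,755.03

$16,755.03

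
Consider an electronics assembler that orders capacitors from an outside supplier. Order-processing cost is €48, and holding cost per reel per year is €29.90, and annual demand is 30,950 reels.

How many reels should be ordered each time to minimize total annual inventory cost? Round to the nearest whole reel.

Q* = √(2·D·S / H) = √(2·30,950·48 / 29.9) = √99,371.2 ≈ 315.23

315 reels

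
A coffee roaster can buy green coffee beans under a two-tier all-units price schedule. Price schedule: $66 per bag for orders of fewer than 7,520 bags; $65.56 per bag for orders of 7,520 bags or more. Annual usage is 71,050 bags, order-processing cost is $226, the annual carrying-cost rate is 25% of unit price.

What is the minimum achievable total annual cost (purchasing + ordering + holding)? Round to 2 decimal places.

H₁ = 25%×$66 = $16.5000;  H₂ = 25%×$65.56 = $16.3900
EOQ₁ = √(2×71,050×226/16.5000) = 1,395.11  (< 7,520, feasible at tier 1)
EOQ₂ = √(2×71,050×226/16.3900) = 1,399.79  (< 7,520 → use Q = 7,520 at tier-2 price)
TC(tier 1 (EOQ₁), Q≈1,395.1) = $4,712,319.36
TC(tier 2, Q≈7,520.0) = $4,721,799.68
Minimum at tier 1 (EOQ₁): $4,712,319.36

$4,712,319.36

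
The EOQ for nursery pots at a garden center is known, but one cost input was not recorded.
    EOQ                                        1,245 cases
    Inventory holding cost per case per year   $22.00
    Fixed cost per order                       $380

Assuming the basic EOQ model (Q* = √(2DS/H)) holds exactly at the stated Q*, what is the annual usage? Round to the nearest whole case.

EOQ relation: Q² = 2DS/H, so rearrange for the unknown.
D = Q²H / (2S) = 1,245² × 22 / (2 × 380) = 44,869.14

44,869 cases per year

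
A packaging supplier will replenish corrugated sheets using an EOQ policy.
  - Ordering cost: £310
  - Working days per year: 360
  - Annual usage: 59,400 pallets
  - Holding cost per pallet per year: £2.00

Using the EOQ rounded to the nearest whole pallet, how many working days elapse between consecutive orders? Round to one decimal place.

Optimal lot size Q* = (2 × 59,400 × £310 / £2)^½ ≈ 4,291.15 → Q = 4,291 pallets
T = Q/D × 360 days = 4,291/59,400 × 360 = 26.006 days

26.0 days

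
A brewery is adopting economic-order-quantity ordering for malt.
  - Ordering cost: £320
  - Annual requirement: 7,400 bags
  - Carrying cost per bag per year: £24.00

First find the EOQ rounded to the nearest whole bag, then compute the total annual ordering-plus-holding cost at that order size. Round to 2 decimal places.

EOQ = √(2DS/H) = √(2 × 7,400 × 320 / 24)
    = √(197,333.33) ≈ 444.22 → Q = 444 bags
Ordering: D/Q × S = 7,400/444 × £320 = £5,333.33
Holding:  Q/2 × H = 444/2 × £24 = £5,328.00
Total = £5,333.33 + £5,328.00 = £10,661.33

£10,661.33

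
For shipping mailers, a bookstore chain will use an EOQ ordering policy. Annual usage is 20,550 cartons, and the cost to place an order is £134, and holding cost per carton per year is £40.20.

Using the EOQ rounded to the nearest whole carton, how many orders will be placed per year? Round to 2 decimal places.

EOQ = √(2DS/H) = √(2 × 20,550 × 134 / 40.2)
    = √(137,000.00) ≈ 370.14 → Q = 370
Orders per year = D/Q = 20,550 / 370 = 55.541

55.54 orders per year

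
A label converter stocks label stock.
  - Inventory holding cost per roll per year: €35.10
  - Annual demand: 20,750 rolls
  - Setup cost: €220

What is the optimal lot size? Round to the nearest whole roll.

EOQ = √(2DS/H) = √(2 × 20,750 × 220 / 35.1)
    = √(260,113.96) ≈ 510.01

510 rolls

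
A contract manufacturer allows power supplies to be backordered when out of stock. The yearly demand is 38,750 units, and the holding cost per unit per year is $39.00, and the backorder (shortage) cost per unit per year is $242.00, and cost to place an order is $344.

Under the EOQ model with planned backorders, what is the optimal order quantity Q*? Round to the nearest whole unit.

891 units

Q* = √(2DS/H) · √((H + b)/b)
   = √(2 × 38,750 × 344 / 39) · √((39 + 242) / 242)
   = 826.795 × 1.0776 ≈ 890.93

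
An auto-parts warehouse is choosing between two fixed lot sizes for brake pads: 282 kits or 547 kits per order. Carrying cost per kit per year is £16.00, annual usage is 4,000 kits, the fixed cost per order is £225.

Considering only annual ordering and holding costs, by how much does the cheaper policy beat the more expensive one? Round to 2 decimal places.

£573.85

TC(Q) = (D/Q)S + (Q/2)H
TC(282) = (4,000/282)×225 + (282/2)×16 = £5,447.49
TC(547) = (4,000/547)×225 + (547/2)×16 = £6,021.34
Cheaper: Q = 282.  Difference = £573.85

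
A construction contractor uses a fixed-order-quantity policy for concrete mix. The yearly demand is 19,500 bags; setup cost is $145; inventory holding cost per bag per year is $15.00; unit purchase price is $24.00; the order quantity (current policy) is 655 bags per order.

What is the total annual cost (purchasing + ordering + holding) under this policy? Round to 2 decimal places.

Orders/yr = 19,500/655 = 29.771; ordering cost = 29.771 × $145 = $4,316.79
Average inventory = 655/2 = 327.5; holding cost = 327.5 × $15 = $4,912.50
Purchase cost = D·C = 19,500 × 24 = $468,000.00
Total = $4,316.79 + $4,912.50 + $468,000.00 = $477,229.29

$477,229.29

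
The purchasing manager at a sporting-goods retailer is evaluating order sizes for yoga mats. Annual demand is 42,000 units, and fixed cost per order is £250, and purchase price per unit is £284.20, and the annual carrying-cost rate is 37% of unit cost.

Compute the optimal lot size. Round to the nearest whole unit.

447 units

Holding cost per unit per year: H = 37% × £284.2 = £105.1540
EOQ = √(2DS/H) = √(2 × 42,000 × 250 / 105.154)
    = √(199,707.10) ≈ 446.89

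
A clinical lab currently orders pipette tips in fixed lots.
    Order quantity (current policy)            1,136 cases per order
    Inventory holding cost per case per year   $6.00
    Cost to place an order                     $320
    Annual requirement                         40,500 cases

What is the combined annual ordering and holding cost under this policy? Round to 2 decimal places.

Ordering: D/Q × S = 40,500/1,136 × $320 = $11,408.45
Holding:  Q/2 × H = 1,136/2 × $6 = $3,408.00
Total = $11,408.45 + $3,408.00 = $14,816.45

$14,816.45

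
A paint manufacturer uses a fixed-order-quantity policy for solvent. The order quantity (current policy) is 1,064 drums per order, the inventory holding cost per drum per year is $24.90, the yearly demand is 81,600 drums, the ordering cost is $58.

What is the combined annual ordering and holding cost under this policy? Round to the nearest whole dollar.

$17,695

Ordering: D/Q × S = 81,600/1,064 × $58 = $4,448.12
Holding:  Q/2 × H = 1,064/2 × $24.9 = $13,246.80
Total = $4,448.12 + $13,246.80 = $17,694.92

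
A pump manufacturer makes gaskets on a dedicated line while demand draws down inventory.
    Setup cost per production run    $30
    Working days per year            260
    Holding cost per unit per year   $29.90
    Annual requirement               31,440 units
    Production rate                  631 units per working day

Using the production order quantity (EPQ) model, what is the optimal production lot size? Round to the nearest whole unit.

Daily demand d = 31,440/260 = 120.923; p = 631; 1 − d/p = 0.80836
EPQ = √(2DS / (H(1 − d/p)))
    = √(2 × 31,440 × 30 / (29.9 × 0.80836)) ≈ 279.37

279 units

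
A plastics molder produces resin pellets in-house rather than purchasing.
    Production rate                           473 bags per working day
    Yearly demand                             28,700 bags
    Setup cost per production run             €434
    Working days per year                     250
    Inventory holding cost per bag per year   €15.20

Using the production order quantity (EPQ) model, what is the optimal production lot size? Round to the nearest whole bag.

Daily demand d = 28,700/250 = 114.800; p = 473; 1 − d/p = 0.75729
EPQ = √(2DS / (H(1 − d/p)))
    = √(2 × 28,700 × 434 / (15.2 × 0.75729)) ≈ 1,471.12

1,471 bags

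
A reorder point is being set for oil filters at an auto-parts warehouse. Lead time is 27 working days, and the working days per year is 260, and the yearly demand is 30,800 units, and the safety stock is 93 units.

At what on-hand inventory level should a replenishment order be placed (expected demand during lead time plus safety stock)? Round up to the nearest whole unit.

Daily demand d = 30,800 / 260 = 118.462 units/day
Demand during lead time = 118.462 × 27 = 3,198.46
Reorder point = 3,198.46 + 93 = 3,291.46 → round up

3,292 units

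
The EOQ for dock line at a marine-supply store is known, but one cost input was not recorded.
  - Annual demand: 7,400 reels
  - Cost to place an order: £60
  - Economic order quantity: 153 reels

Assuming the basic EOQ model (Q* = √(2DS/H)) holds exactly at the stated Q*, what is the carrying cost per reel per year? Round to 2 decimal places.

EOQ relation: Q² = 2DS/H, so rearrange for the unknown.
H = 2DS / Q² = 2 × 7,400 × 60 / 153² = 37.9341

£37.93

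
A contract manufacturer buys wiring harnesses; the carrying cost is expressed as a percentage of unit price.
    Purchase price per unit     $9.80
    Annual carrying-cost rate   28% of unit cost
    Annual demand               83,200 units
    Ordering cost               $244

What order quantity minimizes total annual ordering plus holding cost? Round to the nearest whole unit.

Holding cost per unit per year: H = 28% × $9.8 = $2.7440
2DS/H = 2·83,200·244/2.744 = 14,796,501.46
EOQ = √14,796,501.46 ≈ 3,846.62

3,847 units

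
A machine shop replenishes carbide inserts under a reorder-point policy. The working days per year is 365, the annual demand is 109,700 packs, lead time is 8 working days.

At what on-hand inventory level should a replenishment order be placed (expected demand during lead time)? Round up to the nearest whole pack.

Daily demand d = 109,700 / 365 = 300.548 packs/day
Demand during lead time = 300.548 × 8 = 2,404.38
Reorder point = 2,404.38 → round up

2,405 packs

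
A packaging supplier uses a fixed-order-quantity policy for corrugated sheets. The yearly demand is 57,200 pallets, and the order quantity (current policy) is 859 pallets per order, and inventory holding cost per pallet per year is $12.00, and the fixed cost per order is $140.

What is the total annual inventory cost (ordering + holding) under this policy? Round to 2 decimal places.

Orders/yr = 57,200/859 = 66.589; ordering cost = 66.589 × $140 = $9,322.47
Average inventory = 859/2 = 429.5; holding cost = 429.5 × $12 = $5,154.00
Total = $9,322.47 + $5,154.00 = $14,476.47

$14,476.47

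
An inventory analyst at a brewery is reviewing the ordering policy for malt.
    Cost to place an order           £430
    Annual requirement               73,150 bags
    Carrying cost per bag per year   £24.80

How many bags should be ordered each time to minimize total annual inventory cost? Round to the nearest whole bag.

Optimal lot size Q* = (2 × 73,150 × £430 / £24.8)^½ ≈ 1,592.69

1,593 bags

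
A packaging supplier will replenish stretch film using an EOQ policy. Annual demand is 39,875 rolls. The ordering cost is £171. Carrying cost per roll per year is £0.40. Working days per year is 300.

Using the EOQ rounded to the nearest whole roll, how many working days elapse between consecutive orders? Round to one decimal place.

2DS/H = 2·39,875·171/0.4 = 34,093,125.00
EOQ = √34,093,125.00 ≈ 5,838.93 → Q = 5,839 rolls
T = Q/D × 300 days = 5,839/39,875 × 300 = 43.930 days

43.9 days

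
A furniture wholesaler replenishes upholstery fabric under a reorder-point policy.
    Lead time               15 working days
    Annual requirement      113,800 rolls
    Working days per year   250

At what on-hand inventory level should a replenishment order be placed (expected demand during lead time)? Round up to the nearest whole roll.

Daily demand d = 113,800 / 250 = 455.200 rolls/day
Demand during lead time = 455.200 × 15 = 6,828.00
Reorder point = 6,828.00 → round up

6,828 rolls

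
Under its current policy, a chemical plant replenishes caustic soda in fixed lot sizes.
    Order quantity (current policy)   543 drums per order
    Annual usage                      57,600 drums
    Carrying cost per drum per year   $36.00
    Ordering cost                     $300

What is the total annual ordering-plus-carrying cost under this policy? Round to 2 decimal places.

$41,597.20

Ordering: D/Q × S = 57,600/543 × $300 = $31,823.20
Holding:  Q/2 × H = 543/2 × $36 = $9,774.00
Total = $31,823.20 + $9,774.00 = $41,597.20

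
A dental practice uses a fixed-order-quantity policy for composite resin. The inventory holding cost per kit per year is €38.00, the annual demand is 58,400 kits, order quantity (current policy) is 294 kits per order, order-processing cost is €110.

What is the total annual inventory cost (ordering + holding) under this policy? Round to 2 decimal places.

€27,436.34

Orders/yr = 58,400/294 = 198.639; ordering cost = 198.639 × €110 = €21,850.34
Average inventory = 294/2 = 147; holding cost = 147 × €38 = €5,586.00
Total = €21,850.34 + €5,586.00 = €27,436.34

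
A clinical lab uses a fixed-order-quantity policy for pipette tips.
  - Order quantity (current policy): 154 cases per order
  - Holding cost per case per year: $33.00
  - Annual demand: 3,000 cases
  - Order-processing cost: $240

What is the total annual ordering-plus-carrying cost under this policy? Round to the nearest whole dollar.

$7,216

Orders/yr = 3,000/154 = 19.481; ordering cost = 19.481 × $240 = $4,675.32
Average inventory = 154/2 = 77; holding cost = 77 × $33 = $2,541.00
Total = $4,675.32 + $2,541.00 = $7,216.32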